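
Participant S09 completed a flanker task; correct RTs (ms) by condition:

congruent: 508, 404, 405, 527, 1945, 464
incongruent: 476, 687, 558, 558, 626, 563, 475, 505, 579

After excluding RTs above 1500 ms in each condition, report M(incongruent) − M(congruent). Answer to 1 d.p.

97.0 ms

congruent: exclude 1945
M(congruent) = 2308/5 = 461.600
M(incongruent) = 5027/9 = 558.556
Difference = 558.556 − 461.600 = 96.956 ms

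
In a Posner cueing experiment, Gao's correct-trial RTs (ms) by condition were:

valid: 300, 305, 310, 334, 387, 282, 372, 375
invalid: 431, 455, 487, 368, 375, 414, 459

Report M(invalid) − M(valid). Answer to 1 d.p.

93.9 ms

M(valid) = 2665/8 = 333.125
M(invalid) = 2989/7 = 427.000
Difference = 427.000 − 333.125 = 93.875 ms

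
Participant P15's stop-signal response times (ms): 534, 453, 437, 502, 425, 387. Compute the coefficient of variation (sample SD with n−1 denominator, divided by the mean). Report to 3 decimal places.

n = 6, Σ = 2738, M = 456.3333
Σ(x−M)² = 14291.333; s = √(14291.333/5) = 53.4628
CV = 53.4628 / 456.3333 = 0.11716

0.117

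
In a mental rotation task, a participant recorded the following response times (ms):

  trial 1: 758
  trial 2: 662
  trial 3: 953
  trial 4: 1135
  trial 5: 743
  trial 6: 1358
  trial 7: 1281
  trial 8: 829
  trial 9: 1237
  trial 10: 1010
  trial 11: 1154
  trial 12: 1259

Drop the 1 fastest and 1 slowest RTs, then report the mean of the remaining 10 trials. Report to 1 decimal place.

1035.9 ms

Sorted: 662, 743, 758, 829, 953, 1010, 1135, 1154, 1237, 1259, 1281, 1358
Drop lowest 1 (662) and highest 1 (1358)
Remaining (n=10): Σ = 10359, mean = 10359/10 = 1035.900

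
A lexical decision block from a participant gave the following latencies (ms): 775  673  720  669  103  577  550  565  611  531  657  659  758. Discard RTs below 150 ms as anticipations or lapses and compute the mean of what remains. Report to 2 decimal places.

Excluded: 103
Retained (n=12): Σ = 7745
Mean = 7745/12 = 645.4167

645.42 ms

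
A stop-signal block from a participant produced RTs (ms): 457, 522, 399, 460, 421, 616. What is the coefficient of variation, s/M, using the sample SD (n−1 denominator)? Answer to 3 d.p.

0.165

n = 6, Σ = 2875, M = 479.1667
Σ(x−M)² = 31226.833; s = √(31226.833/5) = 79.0276
CV = 79.0276 / 479.1667 = 0.16493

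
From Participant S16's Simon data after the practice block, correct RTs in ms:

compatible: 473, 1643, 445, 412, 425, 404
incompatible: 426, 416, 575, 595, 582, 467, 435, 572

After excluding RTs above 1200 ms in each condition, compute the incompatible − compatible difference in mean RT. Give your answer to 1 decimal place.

76.7 ms

compatible: exclude 1643
M(compatible) = 2159/5 = 431.800
M(incompatible) = 4068/8 = 508.500
Difference = 508.500 − 431.800 = 76.700 ms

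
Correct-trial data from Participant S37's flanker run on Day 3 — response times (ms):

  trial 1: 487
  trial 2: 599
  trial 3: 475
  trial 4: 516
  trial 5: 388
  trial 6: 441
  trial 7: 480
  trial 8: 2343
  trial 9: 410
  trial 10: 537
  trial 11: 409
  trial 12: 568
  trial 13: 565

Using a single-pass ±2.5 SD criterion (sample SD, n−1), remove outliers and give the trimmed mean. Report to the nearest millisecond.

n = 13, ΣRT = 8218, M = 632.154
Σ(x−M)² = 3223483.69; s = √(3223483.69/12) = 518.289
Cutoffs: 632.154 ± 2.5·518.289 → [-663.6, 1927.9]
Outside: 2343 → excluded.
Retained (n=12): Σ = 5875, mean = 5875/12 = 489.583

490 ms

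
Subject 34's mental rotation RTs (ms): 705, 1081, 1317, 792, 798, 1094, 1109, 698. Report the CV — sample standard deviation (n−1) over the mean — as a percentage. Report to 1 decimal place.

24.2%

n = 8, Σ = 7594, M = 949.2500
Σ(x−M)² = 369459.500; s = √(369459.500/7) = 229.7388
CV = 229.7388 / 949.2500 = 0.24202 = 24.202%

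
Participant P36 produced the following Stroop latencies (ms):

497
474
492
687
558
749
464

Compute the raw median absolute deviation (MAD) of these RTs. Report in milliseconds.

33 ms

Sorted: 464, 474, 492, 497, 558, 687, 749 → median = 497
|x − 497|: 0, 23, 5, 190, 61, 252, 33
Sorted deviations: 0, 5, 23, 33, 61, 190, 252 → MAD = 33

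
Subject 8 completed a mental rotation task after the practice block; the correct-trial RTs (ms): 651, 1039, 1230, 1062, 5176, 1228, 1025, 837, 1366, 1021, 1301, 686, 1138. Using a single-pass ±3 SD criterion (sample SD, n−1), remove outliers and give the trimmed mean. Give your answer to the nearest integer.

n = 13, ΣRT = 17760, M = 1366.154
Σ(x−M)² = 16297965.69; s = √(16297965.69/12) = 1165.403
Cutoffs: 1366.154 ± 3·1165.403 → [-2130.1, 4862.4]
Outside: 5176 → excluded.
Retained (n=12): Σ = 12584, mean = 12584/12 = 1048.667

1049 ms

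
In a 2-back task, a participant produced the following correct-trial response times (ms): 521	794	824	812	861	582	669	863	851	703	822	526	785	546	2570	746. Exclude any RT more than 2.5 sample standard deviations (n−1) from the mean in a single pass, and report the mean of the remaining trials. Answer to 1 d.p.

n = 16, ΣRT = 13475, M = 842.188
Σ(x−M)² = 3410622.44; s = √(3410622.44/15) = 476.838
Cutoffs: 842.188 ± 2.5·476.838 → [-349.9, 2034.3]
Outside: 2570 → excluded.
Retained (n=15): Σ = 10905, mean = 10905/15 = 727.000

727.0 ms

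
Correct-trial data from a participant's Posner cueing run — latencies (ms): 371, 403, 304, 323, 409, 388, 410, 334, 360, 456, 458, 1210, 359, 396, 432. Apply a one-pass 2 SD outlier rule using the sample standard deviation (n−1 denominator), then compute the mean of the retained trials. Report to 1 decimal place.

n = 15, ΣRT = 6613, M = 440.867
Σ(x−M)² = 662545.73; s = √(662545.73/14) = 217.542
Cutoffs: 440.867 ± 2·217.542 → [5.8, 876.0]
Outside: 1210 → excluded.
Retained (n=14): Σ = 5403, mean = 5403/14 = 385.929

385.9 ms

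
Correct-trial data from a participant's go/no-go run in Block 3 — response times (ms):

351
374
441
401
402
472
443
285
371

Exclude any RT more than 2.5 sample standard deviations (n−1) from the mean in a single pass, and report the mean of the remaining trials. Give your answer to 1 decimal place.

393.3 ms

n = 9, ΣRT = 3540, M = 393.333
Σ(x−M)² = 25462.00; s = √(25462.00/8) = 56.416
Cutoffs: 393.333 ± 2.5·56.416 → [252.3, 534.4]
No RTs fall outside the cutoffs; all 9 retained. Mean = 3540/9 = 393.333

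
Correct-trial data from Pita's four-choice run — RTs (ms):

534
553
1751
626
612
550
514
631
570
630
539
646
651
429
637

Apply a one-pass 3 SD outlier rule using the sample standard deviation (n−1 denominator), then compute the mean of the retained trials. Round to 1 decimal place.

n = 15, ΣRT = 9873, M = 658.200
Σ(x−M)² = 1333082.40; s = √(1333082.40/14) = 308.578
Cutoffs: 658.200 ± 3·308.578 → [-267.5, 1583.9]
Outside: 1751 → excluded.
Retained (n=14): Σ = 8122, mean = 8122/14 = 580.143

580.1 ms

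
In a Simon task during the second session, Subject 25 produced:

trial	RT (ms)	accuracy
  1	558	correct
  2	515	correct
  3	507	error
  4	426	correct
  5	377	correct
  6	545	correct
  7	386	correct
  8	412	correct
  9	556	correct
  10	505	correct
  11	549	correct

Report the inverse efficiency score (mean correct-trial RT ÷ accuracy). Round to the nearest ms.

Correct trials (n=10): 558, 515, 426, 377, 545, 386, 412, 556, 505, 549
Mean correct RT = 4829/10 = 482.9000 ms
Proportion correct = 10/11
IES = 482.9000 / (10/11) = 531.190 ms

531 ms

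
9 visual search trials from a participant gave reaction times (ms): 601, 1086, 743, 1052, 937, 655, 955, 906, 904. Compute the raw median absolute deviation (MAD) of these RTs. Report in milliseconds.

146 ms

Sorted: 601, 655, 743, 904, 906, 937, 955, 1052, 1086 → median = 906
|x − 906|: 305, 180, 163, 146, 31, 251, 49, 0, 2
Sorted deviations: 0, 2, 31, 49, 146, 163, 180, 251, 305 → MAD = 146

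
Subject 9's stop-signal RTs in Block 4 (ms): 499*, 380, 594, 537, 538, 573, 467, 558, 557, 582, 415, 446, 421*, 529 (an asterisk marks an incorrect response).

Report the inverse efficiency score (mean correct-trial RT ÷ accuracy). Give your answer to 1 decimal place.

600.4 ms

Correct trials (n=12): 380, 594, 537, 538, 573, 467, 558, 557, 582, 415, 446, 529
Mean correct RT = 6176/12 = 514.6667 ms
Proportion correct = 12/14
IES = 514.6667 / (12/14) = 600.444 ms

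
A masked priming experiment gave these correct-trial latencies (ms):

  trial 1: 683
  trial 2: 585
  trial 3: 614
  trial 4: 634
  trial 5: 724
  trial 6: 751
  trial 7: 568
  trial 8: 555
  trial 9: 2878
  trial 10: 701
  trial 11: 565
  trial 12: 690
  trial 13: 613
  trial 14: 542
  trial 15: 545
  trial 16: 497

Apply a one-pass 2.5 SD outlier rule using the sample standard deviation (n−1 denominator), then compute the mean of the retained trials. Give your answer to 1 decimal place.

n = 16, ΣRT = 12145, M = 759.062
Σ(x−M)² = 4870854.94; s = √(4870854.94/15) = 569.845
Cutoffs: 759.062 ± 2.5·569.845 → [-665.6, 2183.7]
Outside: 2878 → excluded.
Retained (n=15): Σ = 9267, mean = 9267/15 = 617.800

617.8 ms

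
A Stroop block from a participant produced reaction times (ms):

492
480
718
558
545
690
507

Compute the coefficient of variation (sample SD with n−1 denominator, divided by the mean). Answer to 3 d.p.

n = 7, Σ = 3990, M = 570.0000
Σ(x−M)² = 55226.000; s = √(55226.000/6) = 95.9392
CV = 95.9392 / 570.0000 = 0.16831

0.168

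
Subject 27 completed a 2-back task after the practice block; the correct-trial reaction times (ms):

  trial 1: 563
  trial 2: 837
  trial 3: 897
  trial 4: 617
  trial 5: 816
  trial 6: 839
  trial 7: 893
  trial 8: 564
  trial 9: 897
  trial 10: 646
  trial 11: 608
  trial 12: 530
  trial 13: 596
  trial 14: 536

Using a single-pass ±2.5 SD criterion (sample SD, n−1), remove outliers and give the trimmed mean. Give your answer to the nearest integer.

n = 14, ΣRT = 9839, M = 702.786
Σ(x−M)² = 288450.36; s = √(288450.36/13) = 148.958
Cutoffs: 702.786 ± 2.5·148.958 → [330.4, 1075.2]
No RTs fall outside the cutoffs; all 14 retained. Mean = 9839/14 = 702.786

703 ms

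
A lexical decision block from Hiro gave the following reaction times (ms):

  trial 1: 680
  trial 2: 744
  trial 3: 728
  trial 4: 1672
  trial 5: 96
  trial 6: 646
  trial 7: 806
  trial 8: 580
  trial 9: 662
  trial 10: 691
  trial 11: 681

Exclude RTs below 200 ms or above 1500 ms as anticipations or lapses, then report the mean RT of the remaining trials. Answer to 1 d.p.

690.9 ms

Excluded: 96, 1672
Retained (n=9): Σ = 6218
Mean = 6218/9 = 690.8889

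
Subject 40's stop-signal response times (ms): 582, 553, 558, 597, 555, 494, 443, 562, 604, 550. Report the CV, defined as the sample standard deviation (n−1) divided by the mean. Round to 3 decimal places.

0.088

n = 10, Σ = 5498, M = 549.8000
Σ(x−M)² = 20975.600; s = √(20975.600/9) = 48.2765
CV = 48.2765 / 549.8000 = 0.08781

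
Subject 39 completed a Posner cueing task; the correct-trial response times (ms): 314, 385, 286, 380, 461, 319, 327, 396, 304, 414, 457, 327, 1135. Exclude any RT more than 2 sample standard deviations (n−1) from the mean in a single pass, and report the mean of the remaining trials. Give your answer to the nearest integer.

n = 13, ΣRT = 5505, M = 423.462
Σ(x−M)² = 587703.23; s = √(587703.23/12) = 221.304
Cutoffs: 423.462 ± 2·221.304 → [-19.1, 866.1]
Outside: 1135 → excluded.
Retained (n=12): Σ = 4370, mean = 4370/12 = 364.167

364 ms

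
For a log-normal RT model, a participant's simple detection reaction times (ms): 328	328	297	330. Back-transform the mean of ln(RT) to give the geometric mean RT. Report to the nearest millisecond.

ln(RT): 5.7930, 5.7930, 5.6937, 5.7991
Mean ln(RT) = 23.0789/4 = 5.76971
Geometric mean = exp(5.76971) = 320.45 ms

320 ms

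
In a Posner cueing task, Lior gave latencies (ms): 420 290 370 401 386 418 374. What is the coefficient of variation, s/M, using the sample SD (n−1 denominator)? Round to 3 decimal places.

0.117

n = 7, Σ = 2659, M = 379.8571
Σ(x−M)² = 11756.857; s = √(11756.857/6) = 44.2660
CV = 44.2660 / 379.8571 = 0.11653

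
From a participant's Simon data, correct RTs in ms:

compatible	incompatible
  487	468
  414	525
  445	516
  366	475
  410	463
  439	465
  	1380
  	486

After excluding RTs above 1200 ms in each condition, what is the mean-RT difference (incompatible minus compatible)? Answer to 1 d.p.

58.6 ms

incompatible: exclude 1380
M(compatible) = 2561/6 = 426.833
M(incompatible) = 3398/7 = 485.429
Difference = 485.429 − 426.833 = 58.595 ms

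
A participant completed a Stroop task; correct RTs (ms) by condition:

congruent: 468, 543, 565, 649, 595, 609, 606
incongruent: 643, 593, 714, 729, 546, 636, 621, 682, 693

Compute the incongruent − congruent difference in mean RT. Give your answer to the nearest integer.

74 ms

M(congruent) = 4035/7 = 576.429
M(incongruent) = 5857/9 = 650.778
Difference = 650.778 − 576.429 = 74.349 ms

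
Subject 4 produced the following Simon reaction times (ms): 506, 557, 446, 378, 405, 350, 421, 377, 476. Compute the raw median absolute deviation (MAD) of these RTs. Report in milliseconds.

44 ms

Sorted: 350, 377, 378, 405, 421, 446, 476, 506, 557 → median = 421
|x − 421|: 85, 136, 25, 43, 16, 71, 0, 44, 55
Sorted deviations: 0, 16, 25, 43, 44, 55, 71, 85, 136 → MAD = 44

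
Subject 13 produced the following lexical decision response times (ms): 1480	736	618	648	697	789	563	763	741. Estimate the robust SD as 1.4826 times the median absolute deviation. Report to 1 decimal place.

Sorted: 563, 618, 648, 697, 736, 741, 763, 789, 1480 → median = 736
|x − 736| sorted: 0, 5, 27, 39, 53, 88, 118, 173, 744 → MAD = 53
Robust SD ≈ 1.4826 × 53 = 78.578

78.6 ms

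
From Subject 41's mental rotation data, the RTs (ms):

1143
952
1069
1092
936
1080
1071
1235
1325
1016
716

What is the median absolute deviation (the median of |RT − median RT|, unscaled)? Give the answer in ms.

Sorted: 716, 936, 952, 1016, 1069, 1071, 1080, 1092, 1143, 1235, 1325 → median = 1071
|x − 1071|: 72, 119, 2, 21, 135, 9, 0, 164, 254, 55, 355
Sorted deviations: 0, 2, 9, 21, 55, 72, 119, 135, 164, 254, 355 → MAD = 72

72 ms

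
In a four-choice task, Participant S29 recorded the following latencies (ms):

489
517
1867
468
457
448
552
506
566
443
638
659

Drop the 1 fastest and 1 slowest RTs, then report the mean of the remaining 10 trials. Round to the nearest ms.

Sorted: 443, 448, 457, 468, 489, 506, 517, 552, 566, 638, 659, 1867
Drop lowest 1 (443) and highest 1 (1867)
Remaining (n=10): Σ = 5300, mean = 5300/10 = 530.000

530 ms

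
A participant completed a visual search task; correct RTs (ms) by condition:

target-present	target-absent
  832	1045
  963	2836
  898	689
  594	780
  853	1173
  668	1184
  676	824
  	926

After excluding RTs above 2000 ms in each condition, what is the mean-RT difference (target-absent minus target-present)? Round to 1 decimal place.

162.4 ms

target-absent: exclude 2836
M(target-present) = 5484/7 = 783.429
M(target-absent) = 6621/7 = 945.857
Difference = 945.857 − 783.429 = 162.429 ms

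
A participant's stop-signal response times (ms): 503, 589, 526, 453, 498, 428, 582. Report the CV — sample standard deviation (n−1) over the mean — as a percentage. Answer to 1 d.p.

11.8%

n = 7, Σ = 3579, M = 511.2857
Σ(x−M)² = 21835.429; s = √(21835.429/6) = 60.3261
CV = 60.3261 / 511.2857 = 0.11799 = 11.799%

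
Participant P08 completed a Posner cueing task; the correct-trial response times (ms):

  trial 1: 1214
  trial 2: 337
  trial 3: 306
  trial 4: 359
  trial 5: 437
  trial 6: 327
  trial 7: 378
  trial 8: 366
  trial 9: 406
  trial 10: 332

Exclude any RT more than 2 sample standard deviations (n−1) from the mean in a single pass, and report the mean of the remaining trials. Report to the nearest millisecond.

n = 10, ΣRT = 4462, M = 446.200
Σ(x−M)² = 668735.60; s = √(668735.60/9) = 272.588
Cutoffs: 446.200 ± 2·272.588 → [-99.0, 991.4]
Outside: 1214 → excluded.
Retained (n=9): Σ = 3248, mean = 3248/9 = 360.889

361 ms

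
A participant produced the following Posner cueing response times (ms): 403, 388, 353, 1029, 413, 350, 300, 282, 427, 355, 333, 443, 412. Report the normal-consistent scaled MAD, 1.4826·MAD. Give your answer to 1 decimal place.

Sorted: 282, 300, 333, 350, 353, 355, 388, 403, 412, 413, 427, 443, 1029 → median = 388
|x − 388| sorted: 0, 15, 24, 25, 33, 35, 38, 39, 55, 55, 88, 106, 641 → MAD = 38
Robust SD ≈ 1.4826 × 38 = 56.339

56.3 ms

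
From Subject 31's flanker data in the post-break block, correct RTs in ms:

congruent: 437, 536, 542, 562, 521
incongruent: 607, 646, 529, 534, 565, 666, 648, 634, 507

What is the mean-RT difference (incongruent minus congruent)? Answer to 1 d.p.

M(congruent) = 2598/5 = 519.600
M(incongruent) = 5336/9 = 592.889
Difference = 592.889 − 519.600 = 73.289 ms

73.3 ms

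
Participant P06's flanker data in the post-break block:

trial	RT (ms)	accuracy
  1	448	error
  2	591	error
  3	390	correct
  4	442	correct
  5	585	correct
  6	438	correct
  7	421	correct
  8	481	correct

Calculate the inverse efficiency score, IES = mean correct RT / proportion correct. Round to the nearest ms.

Correct trials (n=6): 390, 442, 585, 438, 421, 481
Mean correct RT = 2757/6 = 459.5000 ms
Proportion correct = 6/8
IES = 459.5000 / (6/8) = 612.667 ms

613 ms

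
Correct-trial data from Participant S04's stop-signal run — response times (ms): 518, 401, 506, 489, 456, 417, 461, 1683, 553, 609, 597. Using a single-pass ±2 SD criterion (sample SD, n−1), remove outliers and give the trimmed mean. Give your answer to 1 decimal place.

500.7 ms

n = 11, ΣRT = 6690, M = 608.182
Σ(x−M)² = 1315479.64; s = √(1315479.64/10) = 362.695
Cutoffs: 608.182 ± 2·362.695 → [-117.2, 1333.6]
Outside: 1683 → excluded.
Retained (n=10): Σ = 5007, mean = 5007/10 = 500.700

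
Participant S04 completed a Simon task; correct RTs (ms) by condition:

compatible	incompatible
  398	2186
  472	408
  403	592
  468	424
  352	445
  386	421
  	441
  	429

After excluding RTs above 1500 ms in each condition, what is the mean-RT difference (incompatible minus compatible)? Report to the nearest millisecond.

38 ms

incompatible: exclude 2186
M(compatible) = 2479/6 = 413.167
M(incompatible) = 3160/7 = 451.429
Difference = 451.429 − 413.167 = 38.262 ms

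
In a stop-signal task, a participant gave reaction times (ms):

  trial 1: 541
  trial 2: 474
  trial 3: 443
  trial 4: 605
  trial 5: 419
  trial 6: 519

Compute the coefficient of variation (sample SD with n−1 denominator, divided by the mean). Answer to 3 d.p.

n = 6, Σ = 3001, M = 500.1667
Σ(x−M)² = 23552.833; s = √(23552.833/5) = 68.6336
CV = 68.6336 / 500.1667 = 0.13722

0.137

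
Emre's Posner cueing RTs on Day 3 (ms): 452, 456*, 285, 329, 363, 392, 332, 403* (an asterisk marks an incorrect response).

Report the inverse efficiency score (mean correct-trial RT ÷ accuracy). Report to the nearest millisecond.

478 ms

Correct trials (n=6): 452, 285, 329, 363, 392, 332
Mean correct RT = 2153/6 = 358.8333 ms
Proportion correct = 6/8
IES = 358.8333 / (6/8) = 478.444 ms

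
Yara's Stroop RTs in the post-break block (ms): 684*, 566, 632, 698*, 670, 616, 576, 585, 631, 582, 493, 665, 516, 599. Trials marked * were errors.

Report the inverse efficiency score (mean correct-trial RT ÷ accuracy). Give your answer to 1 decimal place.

693.3 ms

Correct trials (n=12): 566, 632, 670, 616, 576, 585, 631, 582, 493, 665, 516, 599
Mean correct RT = 7131/12 = 594.2500 ms
Proportion correct = 12/14
IES = 594.2500 / (12/14) = 693.292 ms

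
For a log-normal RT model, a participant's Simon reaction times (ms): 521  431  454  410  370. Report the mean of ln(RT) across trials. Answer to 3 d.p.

ln(RT): 6.2558, 6.0661, 6.1181, 6.0162, 5.9135
Σ ln(RT) = 30.3696
Mean = 30.3696/5 = 6.07392

6.074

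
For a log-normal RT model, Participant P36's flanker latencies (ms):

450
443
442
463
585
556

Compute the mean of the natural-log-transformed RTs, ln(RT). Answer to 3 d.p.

6.187

ln(RT): 6.1092, 6.0936, 6.0913, 6.1377, 6.3716, 6.3208
Σ ln(RT) = 37.1242
Mean = 37.1242/6 = 6.18737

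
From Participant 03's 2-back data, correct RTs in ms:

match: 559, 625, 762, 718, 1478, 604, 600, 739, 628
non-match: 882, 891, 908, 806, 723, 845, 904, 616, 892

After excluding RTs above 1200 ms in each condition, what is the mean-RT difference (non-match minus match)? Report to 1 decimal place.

match: exclude 1478
M(match) = 5235/8 = 654.375
M(non-match) = 7467/9 = 829.667
Difference = 829.667 − 654.375 = 175.292 ms

175.3 ms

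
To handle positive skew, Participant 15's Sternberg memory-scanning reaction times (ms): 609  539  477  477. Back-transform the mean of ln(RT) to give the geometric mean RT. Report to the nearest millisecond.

ln(RT): 6.4118, 6.2897, 6.1675, 6.1675
Mean ln(RT) = 25.0366/4 = 6.25914
Geometric mean = exp(6.25914) = 522.77 ms

523 ms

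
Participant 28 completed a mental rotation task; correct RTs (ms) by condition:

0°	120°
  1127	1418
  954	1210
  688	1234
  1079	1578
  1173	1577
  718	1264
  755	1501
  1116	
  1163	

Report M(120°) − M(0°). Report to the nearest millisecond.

423 ms

M(0°) = 8773/9 = 974.778
M(120°) = 9782/7 = 1397.429
Difference = 1397.429 − 974.778 = 422.651 ms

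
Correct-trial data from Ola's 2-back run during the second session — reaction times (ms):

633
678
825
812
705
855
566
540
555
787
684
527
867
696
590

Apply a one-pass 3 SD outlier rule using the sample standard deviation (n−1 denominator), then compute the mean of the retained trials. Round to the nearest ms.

n = 15, ΣRT = 10320, M = 688.000
Σ(x−M)² = 197372.00; s = √(197372.00/14) = 118.735
Cutoffs: 688.000 ± 3·118.735 → [331.8, 1044.2]
No RTs fall outside the cutoffs; all 15 retained. Mean = 10320/15 = 688.000

688 ms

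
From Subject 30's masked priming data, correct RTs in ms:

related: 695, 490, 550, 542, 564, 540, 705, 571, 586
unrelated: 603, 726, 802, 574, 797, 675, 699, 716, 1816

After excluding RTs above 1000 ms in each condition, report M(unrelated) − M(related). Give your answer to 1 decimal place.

116.4 ms

unrelated: exclude 1816
M(related) = 5243/9 = 582.556
M(unrelated) = 5592/8 = 699.000
Difference = 699.000 − 582.556 = 116.444 ms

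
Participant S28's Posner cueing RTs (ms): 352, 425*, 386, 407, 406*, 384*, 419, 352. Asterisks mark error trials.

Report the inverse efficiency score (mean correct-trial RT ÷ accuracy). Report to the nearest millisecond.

613 ms

Correct trials (n=5): 352, 386, 407, 419, 352
Mean correct RT = 1916/5 = 383.2000 ms
Proportion correct = 5/8
IES = 383.2000 / (5/8) = 613.120 ms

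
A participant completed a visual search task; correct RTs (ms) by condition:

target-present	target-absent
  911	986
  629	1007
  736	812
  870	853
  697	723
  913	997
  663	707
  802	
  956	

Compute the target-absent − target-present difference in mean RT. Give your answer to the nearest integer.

72 ms

M(target-present) = 7177/9 = 797.444
M(target-absent) = 6085/7 = 869.286
Difference = 869.286 − 797.444 = 71.841 ms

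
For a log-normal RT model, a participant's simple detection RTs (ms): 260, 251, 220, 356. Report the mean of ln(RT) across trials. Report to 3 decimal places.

ln(RT): 5.5607, 5.5255, 5.3936, 5.8749
Σ ln(RT) = 22.3547
Mean = 22.3547/4 = 5.58867

5.589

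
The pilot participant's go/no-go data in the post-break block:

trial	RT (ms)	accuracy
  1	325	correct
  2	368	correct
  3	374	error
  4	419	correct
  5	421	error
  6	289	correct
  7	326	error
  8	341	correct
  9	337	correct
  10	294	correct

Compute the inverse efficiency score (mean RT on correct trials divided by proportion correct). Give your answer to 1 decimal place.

484.3 ms

Correct trials (n=7): 325, 368, 419, 289, 341, 337, 294
Mean correct RT = 2373/7 = 339.0000 ms
Proportion correct = 7/10
IES = 339.0000 / (7/10) = 484.286 ms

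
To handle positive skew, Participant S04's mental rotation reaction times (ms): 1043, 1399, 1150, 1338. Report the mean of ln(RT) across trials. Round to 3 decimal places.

ln(RT): 6.9499, 7.2435, 7.0475, 7.1989
Σ ln(RT) = 28.4398
Mean = 28.4398/4 = 7.10995

7.110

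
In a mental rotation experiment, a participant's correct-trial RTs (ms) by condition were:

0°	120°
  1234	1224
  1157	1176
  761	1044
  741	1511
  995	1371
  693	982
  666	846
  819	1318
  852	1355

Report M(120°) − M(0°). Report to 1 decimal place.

M(0°) = 7918/9 = 879.778
M(120°) = 10827/9 = 1203.000
Difference = 1203.000 − 879.778 = 323.222 ms

323.2 ms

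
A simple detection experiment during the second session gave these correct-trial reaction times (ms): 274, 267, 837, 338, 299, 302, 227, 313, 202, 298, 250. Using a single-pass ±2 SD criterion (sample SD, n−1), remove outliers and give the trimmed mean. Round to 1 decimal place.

277.0 ms

n = 11, ΣRT = 3607, M = 327.909
Σ(x−M)² = 300620.91; s = √(300620.91/10) = 173.384
Cutoffs: 327.909 ± 2·173.384 → [-18.9, 674.7]
Outside: 837 → excluded.
Retained (n=10): Σ = 2770, mean = 2770/10 = 277.000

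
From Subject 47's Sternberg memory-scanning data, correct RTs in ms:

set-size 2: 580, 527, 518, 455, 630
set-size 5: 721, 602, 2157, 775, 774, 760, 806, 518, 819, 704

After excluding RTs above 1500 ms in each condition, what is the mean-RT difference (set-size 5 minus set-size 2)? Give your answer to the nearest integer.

set-size 5: exclude 2157
M(set-size 2) = 2710/5 = 542.000
M(set-size 5) = 6479/9 = 719.889
Difference = 719.889 − 542.000 = 177.889 ms

178 ms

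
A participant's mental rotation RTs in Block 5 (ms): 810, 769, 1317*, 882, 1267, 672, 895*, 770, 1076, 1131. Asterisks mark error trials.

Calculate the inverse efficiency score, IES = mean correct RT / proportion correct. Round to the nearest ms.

1153 ms

Correct trials (n=8): 810, 769, 882, 1267, 672, 770, 1076, 1131
Mean correct RT = 7377/8 = 922.1250 ms
Proportion correct = 8/10
IES = 922.1250 / (8/10) = 1152.656 ms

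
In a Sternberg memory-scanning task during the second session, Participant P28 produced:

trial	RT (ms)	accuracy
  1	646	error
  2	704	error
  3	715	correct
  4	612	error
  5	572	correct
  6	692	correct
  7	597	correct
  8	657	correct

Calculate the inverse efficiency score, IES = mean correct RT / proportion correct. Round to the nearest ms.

1035 ms

Correct trials (n=5): 715, 572, 692, 597, 657
Mean correct RT = 3233/5 = 646.6000 ms
Proportion correct = 5/8
IES = 646.6000 / (5/8) = 1034.560 ms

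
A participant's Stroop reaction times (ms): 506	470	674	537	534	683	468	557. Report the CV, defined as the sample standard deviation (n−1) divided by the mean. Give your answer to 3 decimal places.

0.150

n = 8, Σ = 4429, M = 553.6250
Σ(x−M)² = 48493.875; s = √(48493.875/7) = 83.2328
CV = 83.2328 / 553.6250 = 0.15034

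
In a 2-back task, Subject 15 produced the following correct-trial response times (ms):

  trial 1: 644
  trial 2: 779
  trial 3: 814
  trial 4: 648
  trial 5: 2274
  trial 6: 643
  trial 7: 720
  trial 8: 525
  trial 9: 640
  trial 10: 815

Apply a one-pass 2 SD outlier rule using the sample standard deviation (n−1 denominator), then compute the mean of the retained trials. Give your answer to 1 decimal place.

n = 10, ΣRT = 8502, M = 850.200
Σ(x−M)² = 2328051.60; s = √(2328051.60/9) = 508.598
Cutoffs: 850.200 ± 2·508.598 → [-167.0, 1867.4]
Outside: 2274 → excluded.
Retained (n=9): Σ = 6228, mean = 6228/9 = 692.000

692.0 ms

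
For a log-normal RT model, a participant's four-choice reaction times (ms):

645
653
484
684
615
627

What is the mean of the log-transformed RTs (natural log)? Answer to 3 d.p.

ln(RT): 6.4693, 6.4816, 6.1821, 6.5280, 6.4216, 6.4409
Σ ln(RT) = 38.5234
Mean = 38.5234/6 = 6.42057

6.421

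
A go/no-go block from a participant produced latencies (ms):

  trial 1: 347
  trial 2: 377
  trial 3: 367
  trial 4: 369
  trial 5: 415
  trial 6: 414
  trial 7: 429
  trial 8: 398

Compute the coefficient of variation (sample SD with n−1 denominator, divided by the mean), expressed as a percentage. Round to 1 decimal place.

n = 8, Σ = 3116, M = 389.5000
Σ(x−M)² = 5772.000; s = √(5772.000/7) = 28.7154
CV = 28.7154 / 389.5000 = 0.07372 = 7.372%

7.4%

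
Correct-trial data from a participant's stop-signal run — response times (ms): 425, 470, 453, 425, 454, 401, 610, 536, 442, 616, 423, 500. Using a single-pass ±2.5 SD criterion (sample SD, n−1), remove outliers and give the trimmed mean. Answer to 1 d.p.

479.6 ms

n = 12, ΣRT = 5755, M = 479.583
Σ(x−M)² = 57418.92; s = √(57418.92/11) = 72.249
Cutoffs: 479.583 ± 2.5·72.249 → [299.0, 660.2]
No RTs fall outside the cutoffs; all 12 retained. Mean = 5755/12 = 479.583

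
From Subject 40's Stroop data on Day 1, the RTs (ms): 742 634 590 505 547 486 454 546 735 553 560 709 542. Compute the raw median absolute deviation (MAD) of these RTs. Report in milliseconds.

48 ms

Sorted: 454, 486, 505, 542, 546, 547, 553, 560, 590, 634, 709, 735, 742 → median = 553
|x − 553|: 189, 81, 37, 48, 6, 67, 99, 7, 182, 0, 7, 156, 11
Sorted deviations: 0, 6, 7, 7, 11, 37, 48, 67, 81, 99, 156, 182, 189 → MAD = 48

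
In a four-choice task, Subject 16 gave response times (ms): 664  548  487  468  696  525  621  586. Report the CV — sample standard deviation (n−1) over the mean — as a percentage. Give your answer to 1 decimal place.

14.3%

n = 8, Σ = 4595, M = 574.3750
Σ(x−M)² = 47217.875; s = √(47217.875/7) = 82.1304
CV = 82.1304 / 574.3750 = 0.14299 = 14.299%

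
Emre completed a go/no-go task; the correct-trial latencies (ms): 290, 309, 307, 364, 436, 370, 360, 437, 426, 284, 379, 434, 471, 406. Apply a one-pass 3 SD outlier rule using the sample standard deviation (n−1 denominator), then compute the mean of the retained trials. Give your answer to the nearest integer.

n = 14, ΣRT = 5273, M = 376.643
Σ(x−M)² = 48659.21; s = √(48659.21/13) = 61.180
Cutoffs: 376.643 ± 3·61.180 → [193.1, 560.2]
No RTs fall outside the cutoffs; all 14 retained. Mean = 5273/14 = 376.643

377 ms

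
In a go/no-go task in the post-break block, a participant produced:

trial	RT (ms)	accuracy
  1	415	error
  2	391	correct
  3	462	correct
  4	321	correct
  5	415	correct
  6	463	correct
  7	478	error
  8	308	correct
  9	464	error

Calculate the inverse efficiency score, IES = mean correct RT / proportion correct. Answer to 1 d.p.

Correct trials (n=6): 391, 462, 321, 415, 463, 308
Mean correct RT = 2360/6 = 393.3333 ms
Proportion correct = 6/9
IES = 393.3333 / (6/9) = 590.000 ms

590.0 ms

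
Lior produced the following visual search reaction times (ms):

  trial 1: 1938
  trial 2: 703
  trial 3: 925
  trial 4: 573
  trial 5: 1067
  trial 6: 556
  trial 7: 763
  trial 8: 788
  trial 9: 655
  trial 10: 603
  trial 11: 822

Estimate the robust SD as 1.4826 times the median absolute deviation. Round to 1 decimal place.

Sorted: 556, 573, 603, 655, 703, 763, 788, 822, 925, 1067, 1938 → median = 763
|x − 763| sorted: 0, 25, 59, 60, 108, 160, 162, 190, 207, 304, 1175 → MAD = 160
Robust SD ≈ 1.4826 × 160 = 237.216

237.2 ms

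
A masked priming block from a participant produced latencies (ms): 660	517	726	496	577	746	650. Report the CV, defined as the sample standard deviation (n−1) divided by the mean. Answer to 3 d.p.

0.156

n = 7, Σ = 4372, M = 624.5714
Σ(x−M)² = 57299.714; s = √(57299.714/6) = 97.7239
CV = 97.7239 / 624.5714 = 0.15647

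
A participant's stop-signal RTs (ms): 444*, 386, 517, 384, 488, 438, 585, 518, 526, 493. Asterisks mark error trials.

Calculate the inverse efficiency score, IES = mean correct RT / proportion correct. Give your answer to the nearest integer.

535 ms

Correct trials (n=9): 386, 517, 384, 488, 438, 585, 518, 526, 493
Mean correct RT = 4335/9 = 481.6667 ms
Proportion correct = 9/10
IES = 481.6667 / (9/10) = 535.185 ms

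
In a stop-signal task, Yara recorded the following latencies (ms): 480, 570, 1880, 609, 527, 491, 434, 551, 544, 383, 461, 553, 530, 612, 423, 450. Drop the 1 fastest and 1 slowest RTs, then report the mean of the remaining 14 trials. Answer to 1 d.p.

Sorted: 383, 423, 434, 450, 461, 480, 491, 527, 530, 544, 551, 553, 570, 609, 612, 1880
Drop lowest 1 (383) and highest 1 (1880)
Remaining (n=14): Σ = 7235, mean = 7235/14 = 516.786

516.8 ms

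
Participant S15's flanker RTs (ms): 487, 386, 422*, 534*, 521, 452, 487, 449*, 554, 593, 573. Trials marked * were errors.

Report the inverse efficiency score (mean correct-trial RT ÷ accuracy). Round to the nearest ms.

Correct trials (n=8): 487, 386, 521, 452, 487, 554, 593, 573
Mean correct RT = 4053/8 = 506.6250 ms
Proportion correct = 8/11
IES = 506.6250 / (8/11) = 696.609 ms

697 ms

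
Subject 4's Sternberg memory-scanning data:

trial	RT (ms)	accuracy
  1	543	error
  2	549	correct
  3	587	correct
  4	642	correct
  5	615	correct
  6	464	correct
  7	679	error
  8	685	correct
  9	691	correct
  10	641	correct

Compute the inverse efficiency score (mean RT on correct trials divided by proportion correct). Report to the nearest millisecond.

Correct trials (n=8): 549, 587, 642, 615, 464, 685, 691, 641
Mean correct RT = 4874/8 = 609.2500 ms
Proportion correct = 8/10
IES = 609.2500 / (8/10) = 761.562 ms

762 ms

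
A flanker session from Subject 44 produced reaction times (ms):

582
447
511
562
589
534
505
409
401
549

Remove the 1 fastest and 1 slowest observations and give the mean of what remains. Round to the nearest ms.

Sorted: 401, 409, 447, 505, 511, 534, 549, 562, 582, 589
Drop lowest 1 (401) and highest 1 (589)
Remaining (n=8): Σ = 4099, mean = 4099/8 = 512.375

512 ms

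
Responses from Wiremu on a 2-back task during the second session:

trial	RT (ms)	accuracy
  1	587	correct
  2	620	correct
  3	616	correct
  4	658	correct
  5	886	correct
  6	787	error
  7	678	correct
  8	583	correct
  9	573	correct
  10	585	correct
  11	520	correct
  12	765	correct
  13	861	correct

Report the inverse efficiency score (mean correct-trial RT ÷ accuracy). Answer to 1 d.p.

716.1 ms

Correct trials (n=12): 587, 620, 616, 658, 886, 678, 583, 573, 585, 520, 765, 861
Mean correct RT = 7932/12 = 661.0000 ms
Proportion correct = 12/13
IES = 661.0000 / (12/13) = 716.083 ms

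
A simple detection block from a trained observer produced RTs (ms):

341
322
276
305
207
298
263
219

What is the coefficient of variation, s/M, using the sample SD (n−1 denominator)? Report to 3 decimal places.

n = 8, Σ = 2231, M = 278.8750
Σ(x−M)² = 15778.875; s = √(15778.875/7) = 47.4776
CV = 47.4776 / 278.8750 = 0.17025

0.170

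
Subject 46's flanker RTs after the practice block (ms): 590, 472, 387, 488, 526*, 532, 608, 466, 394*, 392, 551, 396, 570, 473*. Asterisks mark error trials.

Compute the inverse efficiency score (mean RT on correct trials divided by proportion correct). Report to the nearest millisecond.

Correct trials (n=11): 590, 472, 387, 488, 532, 608, 466, 392, 551, 396, 570
Mean correct RT = 5452/11 = 495.6364 ms
Proportion correct = 11/14
IES = 495.6364 / (11/14) = 630.810 ms

631 ms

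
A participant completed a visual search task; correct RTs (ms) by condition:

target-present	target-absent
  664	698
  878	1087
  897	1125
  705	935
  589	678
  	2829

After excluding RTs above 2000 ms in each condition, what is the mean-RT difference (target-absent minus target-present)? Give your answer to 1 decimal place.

target-absent: exclude 2829
M(target-present) = 3733/5 = 746.600
M(target-absent) = 4523/5 = 904.600
Difference = 904.600 − 746.600 = 158.000 ms

158.0 ms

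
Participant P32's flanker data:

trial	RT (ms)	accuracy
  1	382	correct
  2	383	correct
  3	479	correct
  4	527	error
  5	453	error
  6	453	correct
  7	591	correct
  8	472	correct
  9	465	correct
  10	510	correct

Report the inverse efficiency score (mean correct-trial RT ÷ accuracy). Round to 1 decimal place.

583.6 ms

Correct trials (n=8): 382, 383, 479, 453, 591, 472, 465, 510
Mean correct RT = 3735/8 = 466.8750 ms
Proportion correct = 8/10
IES = 466.8750 / (8/10) = 583.594 ms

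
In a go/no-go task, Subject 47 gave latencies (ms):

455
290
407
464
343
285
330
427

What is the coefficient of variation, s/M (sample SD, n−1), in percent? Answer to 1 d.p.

19.2%

n = 8, Σ = 3001, M = 375.1250
Σ(x−M)² = 36422.875; s = √(36422.875/7) = 72.1337
CV = 72.1337 / 375.1250 = 0.19229 = 19.229%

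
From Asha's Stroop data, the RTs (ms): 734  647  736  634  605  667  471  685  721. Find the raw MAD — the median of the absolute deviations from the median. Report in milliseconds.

Sorted: 471, 605, 634, 647, 667, 685, 721, 734, 736 → median = 667
|x − 667|: 67, 20, 69, 33, 62, 0, 196, 18, 54
Sorted deviations: 0, 18, 20, 33, 54, 62, 67, 69, 196 → MAD = 54

54 ms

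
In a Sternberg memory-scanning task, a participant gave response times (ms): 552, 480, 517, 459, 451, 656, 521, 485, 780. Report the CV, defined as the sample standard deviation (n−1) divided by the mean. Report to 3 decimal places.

0.198

n = 9, Σ = 4901, M = 544.5556
Σ(x−M)² = 93010.222; s = √(93010.222/8) = 107.8252
CV = 107.8252 / 544.5556 = 0.19801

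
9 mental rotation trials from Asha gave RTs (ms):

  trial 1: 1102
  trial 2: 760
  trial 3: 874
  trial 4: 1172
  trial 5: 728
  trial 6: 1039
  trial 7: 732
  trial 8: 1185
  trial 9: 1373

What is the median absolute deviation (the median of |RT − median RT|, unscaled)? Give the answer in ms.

Sorted: 728, 732, 760, 874, 1039, 1102, 1172, 1185, 1373 → median = 1039
|x − 1039|: 63, 279, 165, 133, 311, 0, 307, 146, 334
Sorted deviations: 0, 63, 133, 146, 165, 279, 307, 311, 334 → MAD = 165

165 ms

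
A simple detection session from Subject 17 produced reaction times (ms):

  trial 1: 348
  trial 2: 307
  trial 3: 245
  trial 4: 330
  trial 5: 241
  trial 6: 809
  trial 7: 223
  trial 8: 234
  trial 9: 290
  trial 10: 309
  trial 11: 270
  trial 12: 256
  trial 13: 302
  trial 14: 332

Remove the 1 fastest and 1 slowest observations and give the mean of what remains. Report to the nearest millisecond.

289 ms

Sorted: 223, 234, 241, 245, 256, 270, 290, 302, 307, 309, 330, 332, 348, 809
Drop lowest 1 (223) and highest 1 (809)
Remaining (n=12): Σ = 3464, mean = 3464/12 = 288.667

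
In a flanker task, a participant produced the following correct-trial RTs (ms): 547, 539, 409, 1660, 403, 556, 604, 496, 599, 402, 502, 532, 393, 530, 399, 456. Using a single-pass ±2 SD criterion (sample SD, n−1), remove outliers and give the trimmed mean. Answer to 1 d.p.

491.1 ms

n = 16, ΣRT = 9027, M = 564.188
Σ(x−M)² = 1359986.44; s = √(1359986.44/15) = 301.108
Cutoffs: 564.188 ± 2·301.108 → [-38.0, 1166.4]
Outside: 1660 → excluded.
Retained (n=15): Σ = 7367, mean = 7367/15 = 491.133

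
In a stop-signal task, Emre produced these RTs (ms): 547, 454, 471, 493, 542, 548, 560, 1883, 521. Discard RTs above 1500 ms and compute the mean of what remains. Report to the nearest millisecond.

517 ms

Excluded: 1883
Retained (n=8): Σ = 4136
Mean = 4136/8 = 517.0000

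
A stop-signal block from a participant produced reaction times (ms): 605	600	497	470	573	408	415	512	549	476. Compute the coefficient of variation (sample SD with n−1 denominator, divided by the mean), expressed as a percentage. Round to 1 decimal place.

13.8%

n = 10, Σ = 5105, M = 510.5000
Σ(x−M)² = 44970.500; s = √(44970.500/9) = 70.6875
CV = 70.6875 / 510.5000 = 0.13847 = 13.847%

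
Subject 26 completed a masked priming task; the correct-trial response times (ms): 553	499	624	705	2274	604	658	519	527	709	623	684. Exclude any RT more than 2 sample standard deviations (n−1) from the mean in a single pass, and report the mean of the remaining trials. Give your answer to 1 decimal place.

609.5 ms

n = 12, ΣRT = 8979, M = 748.250
Σ(x−M)² = 2597286.25; s = √(2597286.25/11) = 485.919
Cutoffs: 748.250 ± 2·485.919 → [-223.6, 1720.1]
Outside: 2274 → excluded.
Retained (n=11): Σ = 6705, mean = 6705/11 = 609.545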